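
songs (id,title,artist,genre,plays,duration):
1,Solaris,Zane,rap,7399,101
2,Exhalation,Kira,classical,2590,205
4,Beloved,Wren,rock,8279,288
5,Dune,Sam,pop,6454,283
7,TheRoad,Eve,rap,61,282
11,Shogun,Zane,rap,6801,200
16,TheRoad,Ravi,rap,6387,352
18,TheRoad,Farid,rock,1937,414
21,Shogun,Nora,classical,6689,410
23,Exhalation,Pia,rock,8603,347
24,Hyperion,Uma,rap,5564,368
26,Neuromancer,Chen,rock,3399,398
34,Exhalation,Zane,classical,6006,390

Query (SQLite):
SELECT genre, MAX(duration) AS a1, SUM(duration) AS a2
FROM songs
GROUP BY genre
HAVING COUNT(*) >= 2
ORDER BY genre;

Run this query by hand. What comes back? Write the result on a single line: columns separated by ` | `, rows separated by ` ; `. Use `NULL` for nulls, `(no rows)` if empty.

Group songs by genre.
Per group compute: MAX(duration), SUM(duration).
HAVING: drop groups with fewer than 2 rows.
  classical: ids {2, 21, 34} → MAX(duration)=410, SUM(duration)=1005
  pop: ids {5} → MAX(duration)=283, SUM(duration)=283
  rap: ids {1, 7, 11, 16, 24} → MAX(duration)=368, SUM(duration)=1303
  rock: ids {4, 18, 23, 26} → MAX(duration)=414, SUM(duration)=1447

classical | 410 | 1005 ; rap | 368 | 1303 ; rock | 414 | 1447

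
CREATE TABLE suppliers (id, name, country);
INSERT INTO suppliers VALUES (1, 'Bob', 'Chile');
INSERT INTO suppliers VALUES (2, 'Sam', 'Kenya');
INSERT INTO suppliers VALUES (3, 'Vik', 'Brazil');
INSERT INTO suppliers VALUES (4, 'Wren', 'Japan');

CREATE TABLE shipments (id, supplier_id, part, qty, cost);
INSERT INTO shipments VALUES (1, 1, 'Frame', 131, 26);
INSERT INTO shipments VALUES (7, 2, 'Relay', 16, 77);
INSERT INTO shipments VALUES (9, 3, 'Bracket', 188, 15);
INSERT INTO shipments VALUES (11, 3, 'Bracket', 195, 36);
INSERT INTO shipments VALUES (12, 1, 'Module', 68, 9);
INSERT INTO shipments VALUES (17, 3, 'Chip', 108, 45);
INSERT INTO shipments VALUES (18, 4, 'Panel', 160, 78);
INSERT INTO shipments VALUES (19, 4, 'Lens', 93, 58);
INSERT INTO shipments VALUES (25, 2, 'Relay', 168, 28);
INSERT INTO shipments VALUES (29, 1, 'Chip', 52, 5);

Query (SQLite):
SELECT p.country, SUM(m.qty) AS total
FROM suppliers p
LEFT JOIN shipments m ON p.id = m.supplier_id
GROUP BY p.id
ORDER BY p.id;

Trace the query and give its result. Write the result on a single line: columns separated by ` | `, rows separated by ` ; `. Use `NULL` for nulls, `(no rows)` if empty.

LEFT JOIN keeps every suppliers row; unmatched ones get NULL for shipments columns.
Group by suppliers.id and compute SUM(m.qty). SUM over an all-NULL group is NULL.
  1: ids {1, 12, 29} → SUM(m.qty)=251
  2: ids {7, 25} → SUM(m.qty)=184
  3: ids {9, 11, 17} → SUM(m.qty)=491
  4: ids {18, 19} → SUM(m.qty)=253

Chile | 251 ; Kenya | 184 ; Brazil | 491 ; Japan | 253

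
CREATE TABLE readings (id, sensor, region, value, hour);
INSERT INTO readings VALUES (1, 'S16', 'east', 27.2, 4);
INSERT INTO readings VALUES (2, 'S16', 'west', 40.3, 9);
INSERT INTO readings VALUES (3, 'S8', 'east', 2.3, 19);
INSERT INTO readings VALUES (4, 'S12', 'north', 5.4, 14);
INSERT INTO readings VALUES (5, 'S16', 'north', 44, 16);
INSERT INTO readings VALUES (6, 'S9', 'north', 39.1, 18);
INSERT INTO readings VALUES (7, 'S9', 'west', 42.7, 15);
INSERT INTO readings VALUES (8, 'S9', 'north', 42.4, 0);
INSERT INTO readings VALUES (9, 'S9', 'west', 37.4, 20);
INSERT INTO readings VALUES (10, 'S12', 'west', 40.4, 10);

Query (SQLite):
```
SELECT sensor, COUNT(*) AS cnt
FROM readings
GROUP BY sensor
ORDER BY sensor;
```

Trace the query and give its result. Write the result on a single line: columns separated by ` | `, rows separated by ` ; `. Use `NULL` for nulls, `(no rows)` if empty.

Partition readings by sensor; compute COUNT(*) within each group.
  S12: ids {4, 10} → COUNT(*)=2
  S16: ids {1, 2, 5} → COUNT(*)=3
  S8: ids {3} → COUNT(*)=1
  S9: ids {6, 7, 8, 9} → COUNT(*)=4

S12 | 2 ; S16 | 3 ; S8 | 1 ; S9 | 4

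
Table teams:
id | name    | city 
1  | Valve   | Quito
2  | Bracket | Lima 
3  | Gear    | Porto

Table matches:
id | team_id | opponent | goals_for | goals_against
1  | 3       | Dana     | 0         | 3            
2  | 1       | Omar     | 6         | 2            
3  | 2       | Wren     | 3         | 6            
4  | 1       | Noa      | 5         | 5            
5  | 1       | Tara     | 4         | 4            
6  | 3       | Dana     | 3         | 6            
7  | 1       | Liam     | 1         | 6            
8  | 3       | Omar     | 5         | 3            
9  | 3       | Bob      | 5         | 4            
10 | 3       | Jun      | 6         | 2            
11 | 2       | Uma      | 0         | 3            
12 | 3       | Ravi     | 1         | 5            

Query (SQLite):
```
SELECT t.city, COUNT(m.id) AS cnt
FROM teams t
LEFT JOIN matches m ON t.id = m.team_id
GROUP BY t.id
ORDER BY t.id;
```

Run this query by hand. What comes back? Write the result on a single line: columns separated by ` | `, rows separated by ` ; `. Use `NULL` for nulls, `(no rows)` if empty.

Quito | 4 ; Lima | 2 ; Porto | 6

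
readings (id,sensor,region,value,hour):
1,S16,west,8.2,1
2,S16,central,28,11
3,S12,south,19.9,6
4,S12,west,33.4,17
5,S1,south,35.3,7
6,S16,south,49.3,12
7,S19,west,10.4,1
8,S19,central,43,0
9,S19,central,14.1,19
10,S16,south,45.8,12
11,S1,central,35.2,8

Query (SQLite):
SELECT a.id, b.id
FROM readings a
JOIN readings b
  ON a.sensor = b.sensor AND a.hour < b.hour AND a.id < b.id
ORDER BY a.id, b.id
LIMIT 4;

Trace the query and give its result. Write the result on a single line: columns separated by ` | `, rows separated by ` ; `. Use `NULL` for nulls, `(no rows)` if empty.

1 | 2 ; 1 | 6 ; 1 | 10 ; 2 | 6

Pairs (a,b) with same sensor, a.hour < b.hour, a.id < b.id.
sensor groups: S1:{5,11} S12:{3,4} S16:{1,2,6,10} S19:{7,8,9}
Ordered by (a.id, b.id); first 4.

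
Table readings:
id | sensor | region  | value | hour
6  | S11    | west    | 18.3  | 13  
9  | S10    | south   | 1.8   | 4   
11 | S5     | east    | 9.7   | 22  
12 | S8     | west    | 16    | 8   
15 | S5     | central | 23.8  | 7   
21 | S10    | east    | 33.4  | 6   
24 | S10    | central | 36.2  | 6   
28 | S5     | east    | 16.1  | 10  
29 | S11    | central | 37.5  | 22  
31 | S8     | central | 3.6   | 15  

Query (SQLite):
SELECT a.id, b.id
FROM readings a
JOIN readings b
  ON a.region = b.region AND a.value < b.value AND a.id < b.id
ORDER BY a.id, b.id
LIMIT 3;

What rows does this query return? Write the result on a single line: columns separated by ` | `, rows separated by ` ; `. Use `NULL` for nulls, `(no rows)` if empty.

Pairs (a,b) with same region, a.value < b.value, a.id < b.id.
region groups: central:{15,24,29,31} east:{11,21,28} south:{9} west:{6,12}
Ordered by (a.id, b.id); first 3.

11 | 21 ; 11 | 28 ; 15 | 24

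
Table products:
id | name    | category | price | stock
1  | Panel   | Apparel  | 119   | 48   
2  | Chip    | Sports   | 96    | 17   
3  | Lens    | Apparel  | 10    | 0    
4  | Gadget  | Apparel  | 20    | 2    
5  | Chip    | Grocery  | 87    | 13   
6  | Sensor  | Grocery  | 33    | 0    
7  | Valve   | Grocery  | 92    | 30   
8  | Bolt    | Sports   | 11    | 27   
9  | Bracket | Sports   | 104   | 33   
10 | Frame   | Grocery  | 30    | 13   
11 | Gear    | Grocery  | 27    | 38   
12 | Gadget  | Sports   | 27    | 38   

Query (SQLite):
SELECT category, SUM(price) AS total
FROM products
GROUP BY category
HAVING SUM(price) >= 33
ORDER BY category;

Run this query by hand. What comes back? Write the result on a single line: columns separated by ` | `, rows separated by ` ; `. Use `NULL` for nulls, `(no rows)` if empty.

Apparel | 149 ; Grocery | 269 ; Sports | 238

Partition products by category; compute SUM(price) within each group.
HAVING: keep groups where SUM(price) >= 33.
  Apparel: ids {1, 3, 4} → SUM(price)=149
  Grocery: ids {5, 6, 7, 10, 11} → SUM(price)=269
  Sports: ids {2, 8, 9, 12} → SUM(price)=238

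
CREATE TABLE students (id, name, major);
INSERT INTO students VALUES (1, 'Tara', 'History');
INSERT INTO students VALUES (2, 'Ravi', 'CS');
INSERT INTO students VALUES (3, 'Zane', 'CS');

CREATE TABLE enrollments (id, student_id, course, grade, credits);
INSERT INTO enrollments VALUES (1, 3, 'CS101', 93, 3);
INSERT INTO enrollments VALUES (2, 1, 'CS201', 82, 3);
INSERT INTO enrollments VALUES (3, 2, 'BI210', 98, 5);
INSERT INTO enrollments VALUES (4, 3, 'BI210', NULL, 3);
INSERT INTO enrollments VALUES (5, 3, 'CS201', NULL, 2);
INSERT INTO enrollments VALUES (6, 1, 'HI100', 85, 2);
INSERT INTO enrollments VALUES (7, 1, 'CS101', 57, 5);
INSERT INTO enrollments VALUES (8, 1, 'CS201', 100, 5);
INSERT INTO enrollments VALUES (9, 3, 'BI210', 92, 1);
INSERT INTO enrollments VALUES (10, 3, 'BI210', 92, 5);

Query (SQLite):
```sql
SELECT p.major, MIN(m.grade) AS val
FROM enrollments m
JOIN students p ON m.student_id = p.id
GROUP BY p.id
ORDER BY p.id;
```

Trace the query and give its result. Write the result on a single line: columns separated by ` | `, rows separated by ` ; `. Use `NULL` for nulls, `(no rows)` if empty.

Join each enrollments row to its students via student_id.
Group joined rows by students.id; compute MIN(m.grade) per group.
  1: ids {2, 6, 7, 8} → MIN(m.grade)=57
  2: ids {3} → MIN(m.grade)=98
  3: ids {1, 4, 5, 9, 10} → MIN(m.grade)=92

History | 57 ; CS | 98 ; CS | 92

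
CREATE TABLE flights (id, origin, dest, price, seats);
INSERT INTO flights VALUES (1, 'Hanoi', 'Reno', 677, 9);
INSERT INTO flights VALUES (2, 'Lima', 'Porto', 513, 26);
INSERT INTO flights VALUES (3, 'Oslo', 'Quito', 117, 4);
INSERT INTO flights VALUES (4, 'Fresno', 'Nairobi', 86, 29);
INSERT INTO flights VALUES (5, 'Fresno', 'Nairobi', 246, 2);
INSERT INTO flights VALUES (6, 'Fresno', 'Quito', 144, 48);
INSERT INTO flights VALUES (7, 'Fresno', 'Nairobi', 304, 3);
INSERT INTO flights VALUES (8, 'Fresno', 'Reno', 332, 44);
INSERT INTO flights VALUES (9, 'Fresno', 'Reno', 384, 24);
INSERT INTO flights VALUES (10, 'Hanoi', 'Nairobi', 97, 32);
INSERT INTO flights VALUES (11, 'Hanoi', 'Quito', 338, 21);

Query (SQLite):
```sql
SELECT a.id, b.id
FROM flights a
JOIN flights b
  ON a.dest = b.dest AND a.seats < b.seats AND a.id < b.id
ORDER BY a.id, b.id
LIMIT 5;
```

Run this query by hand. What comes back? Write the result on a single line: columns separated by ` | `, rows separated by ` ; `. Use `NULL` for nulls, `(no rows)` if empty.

Pairs (a,b) with same dest, a.seats < b.seats, a.id < b.id.
dest groups: Nairobi:{4,5,7,10} Porto:{2} Quito:{3,6,11} Reno:{1,8,9}
Ordered by (a.id, b.id); first 5.

1 | 8 ; 1 | 9 ; 3 | 6 ; 3 | 11 ; 4 | 10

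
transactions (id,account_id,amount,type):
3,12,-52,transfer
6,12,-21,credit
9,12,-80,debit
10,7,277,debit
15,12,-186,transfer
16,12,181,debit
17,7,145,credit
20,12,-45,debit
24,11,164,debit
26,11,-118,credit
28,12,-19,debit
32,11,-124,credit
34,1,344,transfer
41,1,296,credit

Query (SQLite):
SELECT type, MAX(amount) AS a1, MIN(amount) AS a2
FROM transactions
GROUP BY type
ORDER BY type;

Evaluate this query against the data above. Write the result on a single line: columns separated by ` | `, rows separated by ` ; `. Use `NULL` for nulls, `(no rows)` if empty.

Group transactions by type.
Per group compute: MAX(amount), MIN(amount).
  credit: ids {6, 17, 26, 32, 41} → MAX(amount)=296, MIN(amount)=-124
  debit: ids {9, 10, 16, 20, 24, 28} → MAX(amount)=277, MIN(amount)=-80
  transfer: ids {3, 15, 34} → MAX(amount)=344, MIN(amount)=-186

credit | 296 | -124 ; debit | 277 | -80 ; transfer | 344 | -186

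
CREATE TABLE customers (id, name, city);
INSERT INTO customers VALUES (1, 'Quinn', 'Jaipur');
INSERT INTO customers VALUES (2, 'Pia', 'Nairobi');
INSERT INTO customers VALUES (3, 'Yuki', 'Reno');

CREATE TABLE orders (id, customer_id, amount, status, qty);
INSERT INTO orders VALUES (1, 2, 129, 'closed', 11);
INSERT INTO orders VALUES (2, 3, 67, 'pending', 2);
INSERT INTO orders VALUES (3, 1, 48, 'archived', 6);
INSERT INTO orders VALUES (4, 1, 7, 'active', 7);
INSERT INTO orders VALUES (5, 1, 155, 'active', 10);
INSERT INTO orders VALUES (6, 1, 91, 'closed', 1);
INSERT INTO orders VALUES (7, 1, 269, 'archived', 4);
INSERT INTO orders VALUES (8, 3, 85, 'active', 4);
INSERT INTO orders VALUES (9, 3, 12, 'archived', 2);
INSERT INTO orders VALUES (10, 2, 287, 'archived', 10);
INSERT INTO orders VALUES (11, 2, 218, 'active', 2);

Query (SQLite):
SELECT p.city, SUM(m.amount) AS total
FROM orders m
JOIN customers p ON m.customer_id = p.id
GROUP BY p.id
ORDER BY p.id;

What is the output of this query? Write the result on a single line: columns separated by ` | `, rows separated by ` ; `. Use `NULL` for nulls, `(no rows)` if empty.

Jaipur | 570 ; Nairobi | 634 ; Reno | 164

Join each orders row to its customers via customer_id.
Group joined rows by customers.id; compute SUM(m.amount) per group.
  1: ids {3, 4, 5, 6, 7} → SUM(m.amount)=570
  2: ids {1, 10, 11} → SUM(m.amount)=634
  3: ids {2, 8, 9} → SUM(m.amount)=164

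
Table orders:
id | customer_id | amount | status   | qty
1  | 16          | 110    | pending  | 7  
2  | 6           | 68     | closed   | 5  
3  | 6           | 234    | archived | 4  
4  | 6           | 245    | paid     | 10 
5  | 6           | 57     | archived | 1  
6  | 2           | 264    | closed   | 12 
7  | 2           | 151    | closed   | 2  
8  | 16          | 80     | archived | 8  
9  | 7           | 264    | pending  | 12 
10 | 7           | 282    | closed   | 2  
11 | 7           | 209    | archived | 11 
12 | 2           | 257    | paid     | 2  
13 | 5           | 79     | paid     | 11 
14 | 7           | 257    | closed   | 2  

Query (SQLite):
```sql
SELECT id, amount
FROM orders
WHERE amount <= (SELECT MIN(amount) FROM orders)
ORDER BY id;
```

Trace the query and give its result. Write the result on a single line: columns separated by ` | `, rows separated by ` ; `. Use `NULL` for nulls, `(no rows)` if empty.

5 | 57

Scalar subquery: MIN(amount) over all orders rows = 57.
Keep rows where amount <= that value.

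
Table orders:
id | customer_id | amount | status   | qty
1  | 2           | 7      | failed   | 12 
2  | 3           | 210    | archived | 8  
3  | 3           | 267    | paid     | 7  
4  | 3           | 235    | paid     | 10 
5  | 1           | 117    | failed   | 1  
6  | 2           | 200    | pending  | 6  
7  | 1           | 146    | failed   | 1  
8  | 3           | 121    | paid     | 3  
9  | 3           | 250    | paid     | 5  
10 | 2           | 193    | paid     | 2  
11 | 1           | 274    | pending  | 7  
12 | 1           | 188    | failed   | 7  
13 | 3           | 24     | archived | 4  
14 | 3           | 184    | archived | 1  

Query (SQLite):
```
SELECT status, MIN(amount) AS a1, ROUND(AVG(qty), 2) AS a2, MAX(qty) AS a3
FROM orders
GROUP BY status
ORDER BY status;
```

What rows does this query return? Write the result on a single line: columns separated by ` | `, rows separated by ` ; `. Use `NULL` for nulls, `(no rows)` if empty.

Group orders by status.
Per group compute: MIN(amount), ROUND(AVG(qty), 2), MAX(qty).
  archived: ids {2, 13, 14} → MIN(amount)=24, ROUND(AVG(qty), 2)=4.33, MAX(qty)=8
  failed: ids {1, 5, 7, 12} → MIN(amount)=7, ROUND(AVG(qty), 2)=5.25, MAX(qty)=12
  paid: ids {3, 4, 8, 9, 10} → MIN(amount)=121, ROUND(AVG(qty), 2)=5.4, MAX(qty)=10
  pending: ids {6, 11} → MIN(amount)=200, ROUND(AVG(qty), 2)=6.5, MAX(qty)=7

archived | 24 | 4.33 | 8 ; failed | 7 | 5.25 | 12 ; paid | 121 | 5.4 | 10 ; pending | 200 | 6.5 | 7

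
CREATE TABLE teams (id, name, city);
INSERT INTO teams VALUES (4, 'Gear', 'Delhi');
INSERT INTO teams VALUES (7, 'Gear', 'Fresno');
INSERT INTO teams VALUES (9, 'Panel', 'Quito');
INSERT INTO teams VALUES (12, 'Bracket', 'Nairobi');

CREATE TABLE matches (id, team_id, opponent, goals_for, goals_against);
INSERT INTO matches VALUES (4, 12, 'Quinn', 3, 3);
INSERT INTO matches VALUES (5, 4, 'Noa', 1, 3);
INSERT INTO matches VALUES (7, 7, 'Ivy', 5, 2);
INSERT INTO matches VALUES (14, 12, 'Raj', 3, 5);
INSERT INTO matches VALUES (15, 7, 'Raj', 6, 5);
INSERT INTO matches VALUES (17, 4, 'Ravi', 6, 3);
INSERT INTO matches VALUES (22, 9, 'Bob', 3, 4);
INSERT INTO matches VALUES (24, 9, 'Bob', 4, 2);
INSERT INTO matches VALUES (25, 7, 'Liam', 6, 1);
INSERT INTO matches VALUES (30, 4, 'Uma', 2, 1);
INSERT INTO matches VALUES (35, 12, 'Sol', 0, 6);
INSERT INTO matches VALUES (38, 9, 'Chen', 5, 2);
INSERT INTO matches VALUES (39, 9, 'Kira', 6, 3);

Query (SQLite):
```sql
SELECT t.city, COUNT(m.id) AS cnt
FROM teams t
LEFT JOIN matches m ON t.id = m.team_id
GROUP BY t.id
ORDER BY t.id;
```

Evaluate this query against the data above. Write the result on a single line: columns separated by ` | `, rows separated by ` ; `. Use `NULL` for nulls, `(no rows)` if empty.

Delhi | 3 ; Fresno | 3 ; Quito | 4 ; Nairobi | 3

LEFT JOIN keeps every teams row; unmatched ones get NULL for matches columns.
Group by teams.id and compute COUNT(m.id). COUNT(col) of an all-NULL group is 0.
  4: ids {5, 17, 30} → COUNT(m.id)=3
  7: ids {7, 15, 25} → COUNT(m.id)=3
  9: ids {22, 24, 38, 39} → COUNT(m.id)=4
  12: ids {4, 14, 35} → COUNT(m.id)=3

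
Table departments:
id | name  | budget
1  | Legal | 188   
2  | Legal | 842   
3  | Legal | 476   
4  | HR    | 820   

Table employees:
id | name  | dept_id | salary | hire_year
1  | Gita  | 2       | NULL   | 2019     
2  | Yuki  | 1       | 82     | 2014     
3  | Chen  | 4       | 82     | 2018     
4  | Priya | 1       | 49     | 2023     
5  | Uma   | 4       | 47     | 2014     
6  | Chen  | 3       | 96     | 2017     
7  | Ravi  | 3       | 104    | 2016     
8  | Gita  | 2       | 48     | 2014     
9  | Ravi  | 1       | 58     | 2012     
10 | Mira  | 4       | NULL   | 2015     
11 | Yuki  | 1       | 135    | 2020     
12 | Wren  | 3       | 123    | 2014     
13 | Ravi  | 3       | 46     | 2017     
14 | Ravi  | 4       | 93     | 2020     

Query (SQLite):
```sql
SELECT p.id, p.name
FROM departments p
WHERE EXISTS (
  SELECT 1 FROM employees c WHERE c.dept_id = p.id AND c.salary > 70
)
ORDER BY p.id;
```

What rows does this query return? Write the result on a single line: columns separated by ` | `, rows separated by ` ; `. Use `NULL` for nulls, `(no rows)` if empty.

For each departments row, check whether any employees with matching dept_id has salary > 70.
Keep rows where that is true.

1 | Legal ; 3 | Legal ; 4 | HR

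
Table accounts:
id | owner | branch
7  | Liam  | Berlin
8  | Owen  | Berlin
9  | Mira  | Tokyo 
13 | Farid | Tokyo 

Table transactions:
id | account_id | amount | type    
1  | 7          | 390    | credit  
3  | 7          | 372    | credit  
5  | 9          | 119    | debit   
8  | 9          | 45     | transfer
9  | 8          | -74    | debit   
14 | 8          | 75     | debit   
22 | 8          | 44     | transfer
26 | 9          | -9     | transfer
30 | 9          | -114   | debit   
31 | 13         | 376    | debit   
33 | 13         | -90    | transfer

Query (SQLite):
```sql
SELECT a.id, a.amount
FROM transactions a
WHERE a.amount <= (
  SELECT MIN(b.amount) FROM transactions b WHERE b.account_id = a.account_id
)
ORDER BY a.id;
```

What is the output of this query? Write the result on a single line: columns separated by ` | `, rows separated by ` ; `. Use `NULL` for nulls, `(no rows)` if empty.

3 | 372 ; 9 | -74 ; 30 | -114 ; 33 | -90

For each transactions row a, compute MIN(amount) over rows sharing a.account_id.
Keep row a if a.amount <= that per-group MIN.
  account_id=7: MIN(amount) = 372
  account_id=8: MIN(amount) = -74
  account_id=9: MIN(amount) = -114
  account_id=13: MIN(amount) = -90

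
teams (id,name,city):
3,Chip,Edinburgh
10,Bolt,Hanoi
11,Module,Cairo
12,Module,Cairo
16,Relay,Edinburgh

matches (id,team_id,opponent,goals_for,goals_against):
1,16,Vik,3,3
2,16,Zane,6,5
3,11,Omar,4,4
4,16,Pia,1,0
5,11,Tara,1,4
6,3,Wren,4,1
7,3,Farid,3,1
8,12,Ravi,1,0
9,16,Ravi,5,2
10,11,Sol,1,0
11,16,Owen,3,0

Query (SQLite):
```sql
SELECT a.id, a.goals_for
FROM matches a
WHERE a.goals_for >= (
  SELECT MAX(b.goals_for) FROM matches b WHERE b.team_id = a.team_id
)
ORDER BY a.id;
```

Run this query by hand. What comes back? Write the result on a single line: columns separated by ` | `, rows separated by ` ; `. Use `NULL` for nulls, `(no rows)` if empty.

2 | 6 ; 3 | 4 ; 6 | 4 ; 8 | 1

For each matches row a, compute MAX(goals_for) over rows sharing a.team_id.
Keep row a if a.goals_for >= that per-group MAX.
  team_id=3: MAX(goals_for) = 4
  team_id=11: MAX(goals_for) = 4
  team_id=12: MAX(goals_for) = 1
  team_id=16: MAX(goals_for) = 6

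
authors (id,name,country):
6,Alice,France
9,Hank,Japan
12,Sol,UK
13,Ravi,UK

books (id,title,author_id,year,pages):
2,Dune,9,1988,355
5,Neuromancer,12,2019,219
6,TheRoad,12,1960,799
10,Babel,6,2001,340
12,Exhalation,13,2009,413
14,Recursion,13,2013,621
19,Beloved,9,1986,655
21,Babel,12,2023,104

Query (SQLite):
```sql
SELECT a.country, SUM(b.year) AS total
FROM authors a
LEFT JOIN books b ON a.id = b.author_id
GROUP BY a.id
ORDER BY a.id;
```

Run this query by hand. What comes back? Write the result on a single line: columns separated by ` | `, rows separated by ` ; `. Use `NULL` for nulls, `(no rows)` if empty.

LEFT JOIN keeps every authors row; unmatched ones get NULL for books columns.
Group by authors.id and compute SUM(b.year). SUM over an all-NULL group is NULL.
  6: ids {10} → SUM(b.year)=2001
  9: ids {2, 19} → SUM(b.year)=3974
  12: ids {5, 6, 21} → SUM(b.year)=6002
  13: ids {12, 14} → SUM(b.year)=4022

France | 2001 ; Japan | 3974 ; UK | 6002 ; UK | 4022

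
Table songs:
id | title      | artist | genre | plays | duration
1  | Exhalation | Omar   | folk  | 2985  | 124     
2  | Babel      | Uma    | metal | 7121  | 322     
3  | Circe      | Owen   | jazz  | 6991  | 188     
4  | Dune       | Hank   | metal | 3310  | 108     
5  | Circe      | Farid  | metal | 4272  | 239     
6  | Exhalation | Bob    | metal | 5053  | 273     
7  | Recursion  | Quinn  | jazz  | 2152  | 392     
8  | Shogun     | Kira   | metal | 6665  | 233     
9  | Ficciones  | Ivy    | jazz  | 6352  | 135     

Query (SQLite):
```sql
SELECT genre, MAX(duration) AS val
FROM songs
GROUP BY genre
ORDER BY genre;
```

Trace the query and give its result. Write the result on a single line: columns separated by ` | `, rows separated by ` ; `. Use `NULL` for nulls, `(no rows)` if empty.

Partition songs by genre; compute MAX(duration) within each group.
  folk: ids {1} → MAX(duration)=124
  jazz: ids {3, 7, 9} → MAX(duration)=392
  metal: ids {2, 4, 5, 6, 8} → MAX(duration)=322

folk | 124 ; jazz | 392 ; metal | 322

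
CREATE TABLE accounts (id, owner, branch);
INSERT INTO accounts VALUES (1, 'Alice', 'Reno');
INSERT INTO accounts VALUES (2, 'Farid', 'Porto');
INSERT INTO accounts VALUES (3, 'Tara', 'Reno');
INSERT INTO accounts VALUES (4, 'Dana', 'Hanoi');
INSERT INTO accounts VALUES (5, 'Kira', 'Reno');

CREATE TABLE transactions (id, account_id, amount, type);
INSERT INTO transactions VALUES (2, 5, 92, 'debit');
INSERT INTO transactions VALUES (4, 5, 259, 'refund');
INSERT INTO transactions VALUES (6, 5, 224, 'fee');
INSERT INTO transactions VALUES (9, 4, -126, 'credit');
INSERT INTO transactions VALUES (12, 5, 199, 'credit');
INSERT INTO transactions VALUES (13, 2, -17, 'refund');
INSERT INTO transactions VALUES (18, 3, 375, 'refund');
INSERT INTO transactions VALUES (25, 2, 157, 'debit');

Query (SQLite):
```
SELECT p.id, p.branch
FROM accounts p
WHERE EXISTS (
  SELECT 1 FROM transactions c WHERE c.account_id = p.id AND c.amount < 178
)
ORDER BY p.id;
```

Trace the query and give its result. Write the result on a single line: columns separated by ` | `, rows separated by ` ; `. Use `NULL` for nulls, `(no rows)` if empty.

For each accounts row, check whether any transactions with matching account_id has amount < 178.
Keep rows where that is true.

2 | Porto ; 4 | Hanoi ; 5 | Reno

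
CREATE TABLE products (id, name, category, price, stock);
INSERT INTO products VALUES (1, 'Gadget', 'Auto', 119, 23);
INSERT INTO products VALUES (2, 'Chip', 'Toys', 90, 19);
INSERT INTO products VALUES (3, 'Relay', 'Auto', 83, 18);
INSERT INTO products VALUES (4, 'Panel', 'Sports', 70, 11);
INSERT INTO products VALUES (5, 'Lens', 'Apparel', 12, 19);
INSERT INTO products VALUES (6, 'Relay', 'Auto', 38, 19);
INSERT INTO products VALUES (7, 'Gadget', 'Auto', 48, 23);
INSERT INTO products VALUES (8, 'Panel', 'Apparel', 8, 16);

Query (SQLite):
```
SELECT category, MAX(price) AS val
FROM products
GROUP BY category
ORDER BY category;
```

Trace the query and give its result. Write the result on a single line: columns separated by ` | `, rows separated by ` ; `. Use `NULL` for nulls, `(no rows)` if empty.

Apparel | 12 ; Auto | 119 ; Sports | 70 ; Toys | 90

Partition products by category; compute MAX(price) within each group.
  Apparel: ids {5, 8} → MAX(price)=12
  Auto: ids {1, 3, 6, 7} → MAX(price)=119
  Sports: ids {4} → MAX(price)=70
  Toys: ids {2} → MAX(price)=90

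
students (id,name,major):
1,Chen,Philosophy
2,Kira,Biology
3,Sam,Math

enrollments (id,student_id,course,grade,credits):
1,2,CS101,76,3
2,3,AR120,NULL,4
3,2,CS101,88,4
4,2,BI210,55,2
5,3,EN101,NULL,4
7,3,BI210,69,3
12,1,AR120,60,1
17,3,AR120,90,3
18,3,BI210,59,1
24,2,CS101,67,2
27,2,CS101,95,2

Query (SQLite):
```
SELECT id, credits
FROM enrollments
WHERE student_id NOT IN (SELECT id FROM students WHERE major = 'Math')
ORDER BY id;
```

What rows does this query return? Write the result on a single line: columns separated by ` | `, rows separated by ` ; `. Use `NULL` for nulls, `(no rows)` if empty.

1 | 3 ; 3 | 4 ; 4 | 2 ; 12 | 1 ; 24 | 2 ; 27 | 2

Inner query: students.id where major = 'Math'.
Outer: keep enrollments rows whose student_id is not in that set.
Inner query → {3}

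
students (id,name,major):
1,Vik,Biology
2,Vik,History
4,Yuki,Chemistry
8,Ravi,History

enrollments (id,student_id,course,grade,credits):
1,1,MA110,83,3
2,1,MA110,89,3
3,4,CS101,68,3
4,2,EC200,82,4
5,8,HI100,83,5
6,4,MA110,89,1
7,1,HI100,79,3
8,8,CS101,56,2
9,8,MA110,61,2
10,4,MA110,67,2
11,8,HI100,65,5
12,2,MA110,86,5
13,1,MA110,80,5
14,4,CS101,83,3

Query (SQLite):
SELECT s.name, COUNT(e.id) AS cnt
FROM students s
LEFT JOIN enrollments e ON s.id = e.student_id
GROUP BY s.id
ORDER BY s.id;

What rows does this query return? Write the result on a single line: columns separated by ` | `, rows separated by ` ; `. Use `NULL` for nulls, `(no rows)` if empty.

LEFT JOIN keeps every students row; unmatched ones get NULL for enrollments columns.
Group by students.id and compute COUNT(e.id). COUNT(col) of an all-NULL group is 0.
  1: ids {1, 2, 7, 13} → COUNT(e.id)=4
  2: ids {4, 12} → COUNT(e.id)=2
  4: ids {3, 6, 10, 14} → COUNT(e.id)=4
  8: ids {5, 8, 9, 11} → COUNT(e.id)=4

Vik | 4 ; Vik | 2 ; Yuki | 4 ; Ravi | 4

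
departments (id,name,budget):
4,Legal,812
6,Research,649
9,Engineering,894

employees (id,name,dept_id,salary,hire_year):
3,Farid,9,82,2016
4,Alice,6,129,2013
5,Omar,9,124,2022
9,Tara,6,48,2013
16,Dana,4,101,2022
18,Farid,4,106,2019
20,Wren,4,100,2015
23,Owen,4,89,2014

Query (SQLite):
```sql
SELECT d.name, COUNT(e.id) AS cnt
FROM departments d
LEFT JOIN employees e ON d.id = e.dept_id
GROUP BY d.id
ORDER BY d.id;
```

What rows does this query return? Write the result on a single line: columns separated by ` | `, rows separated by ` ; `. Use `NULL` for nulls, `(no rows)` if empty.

Legal | 4 ; Research | 2 ; Engineering | 2

LEFT JOIN keeps every departments row; unmatched ones get NULL for employees columns.
Group by departments.id and compute COUNT(e.id). COUNT(col) of an all-NULL group is 0.
  4: ids {16, 18, 20, 23} → COUNT(e.id)=4
  6: ids {4, 9} → COUNT(e.id)=2
  9: ids {3, 5} → COUNT(e.id)=2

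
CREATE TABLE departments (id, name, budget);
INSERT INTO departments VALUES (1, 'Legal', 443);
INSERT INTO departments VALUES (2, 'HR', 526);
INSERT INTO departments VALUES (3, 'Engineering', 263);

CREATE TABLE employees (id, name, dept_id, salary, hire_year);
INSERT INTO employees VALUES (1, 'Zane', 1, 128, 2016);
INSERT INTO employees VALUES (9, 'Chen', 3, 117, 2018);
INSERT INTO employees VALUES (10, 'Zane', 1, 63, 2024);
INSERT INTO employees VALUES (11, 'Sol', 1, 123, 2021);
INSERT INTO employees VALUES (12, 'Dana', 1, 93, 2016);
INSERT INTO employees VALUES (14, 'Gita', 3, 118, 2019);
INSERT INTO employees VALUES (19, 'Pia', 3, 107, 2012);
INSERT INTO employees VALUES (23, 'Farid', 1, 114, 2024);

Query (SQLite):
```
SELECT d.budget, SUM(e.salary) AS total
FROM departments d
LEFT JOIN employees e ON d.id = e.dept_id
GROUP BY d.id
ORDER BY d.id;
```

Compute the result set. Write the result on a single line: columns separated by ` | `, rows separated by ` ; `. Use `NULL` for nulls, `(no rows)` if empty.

443 | 521 ; 526 | NULL ; 263 | 342

LEFT JOIN keeps every departments row; unmatched ones get NULL for employees columns.
Group by departments.id and compute SUM(e.salary). SUM over an all-NULL group is NULL.
  1: ids {1, 10, 11, 12, 23} → SUM(e.salary)=521
  2: ids {—} → SUM(e.salary)=NULL
  3: ids {9, 14, 19} → SUM(e.salary)=342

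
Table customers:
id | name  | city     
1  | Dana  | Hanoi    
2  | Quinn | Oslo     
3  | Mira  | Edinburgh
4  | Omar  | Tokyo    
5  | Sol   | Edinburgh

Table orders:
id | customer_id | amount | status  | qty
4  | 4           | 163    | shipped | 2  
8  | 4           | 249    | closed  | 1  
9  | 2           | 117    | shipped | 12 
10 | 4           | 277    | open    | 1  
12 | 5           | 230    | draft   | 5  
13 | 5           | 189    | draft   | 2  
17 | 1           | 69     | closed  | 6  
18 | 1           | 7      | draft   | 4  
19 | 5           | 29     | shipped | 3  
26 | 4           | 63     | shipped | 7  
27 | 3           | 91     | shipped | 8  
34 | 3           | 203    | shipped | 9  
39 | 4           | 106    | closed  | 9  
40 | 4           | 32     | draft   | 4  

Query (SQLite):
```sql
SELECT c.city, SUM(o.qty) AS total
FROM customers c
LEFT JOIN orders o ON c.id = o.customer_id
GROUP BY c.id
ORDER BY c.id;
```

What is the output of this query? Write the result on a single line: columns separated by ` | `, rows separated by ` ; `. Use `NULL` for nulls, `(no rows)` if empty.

LEFT JOIN keeps every customers row; unmatched ones get NULL for orders columns.
Group by customers.id and compute SUM(o.qty). SUM over an all-NULL group is NULL.
  1: ids {17, 18} → SUM(o.qty)=10
  2: ids {9} → SUM(o.qty)=12
  3: ids {27, 34} → SUM(o.qty)=17
  4: ids {4, 8, 10, 26, 39, 40} → SUM(o.qty)=24
  5: ids {12, 13, 19} → SUM(o.qty)=10

Hanoi | 10 ; Oslo | 12 ; Edinburgh | 17 ; Tokyo | 24 ; Edinburgh | 10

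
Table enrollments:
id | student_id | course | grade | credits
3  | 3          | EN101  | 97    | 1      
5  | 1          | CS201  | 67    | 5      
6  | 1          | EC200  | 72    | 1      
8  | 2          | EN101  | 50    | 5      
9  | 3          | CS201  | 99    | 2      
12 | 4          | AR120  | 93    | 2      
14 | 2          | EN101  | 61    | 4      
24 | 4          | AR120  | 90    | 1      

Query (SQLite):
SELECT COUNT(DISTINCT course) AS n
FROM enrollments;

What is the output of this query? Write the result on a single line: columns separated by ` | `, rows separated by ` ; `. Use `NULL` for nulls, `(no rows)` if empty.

Count distinct non-NULL course values.

4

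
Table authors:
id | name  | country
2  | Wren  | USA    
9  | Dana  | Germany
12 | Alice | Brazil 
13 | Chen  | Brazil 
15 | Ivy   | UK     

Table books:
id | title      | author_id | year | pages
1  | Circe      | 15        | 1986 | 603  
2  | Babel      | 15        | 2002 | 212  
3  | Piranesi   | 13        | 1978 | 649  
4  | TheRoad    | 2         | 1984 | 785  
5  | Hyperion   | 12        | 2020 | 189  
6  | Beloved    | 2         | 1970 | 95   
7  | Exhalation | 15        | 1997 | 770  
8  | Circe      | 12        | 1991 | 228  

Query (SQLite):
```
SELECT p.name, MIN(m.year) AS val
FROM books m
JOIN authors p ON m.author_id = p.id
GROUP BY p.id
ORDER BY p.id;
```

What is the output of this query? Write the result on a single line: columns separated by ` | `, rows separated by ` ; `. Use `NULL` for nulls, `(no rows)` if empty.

Wren | 1970 ; Alice | 1991 ; Chen | 1978 ; Ivy | 1986

Join each books row to its authors via author_id.
Group joined rows by authors.id; compute MIN(m.year) per group.
  2: ids {4, 6} → MIN(m.year)=1970
  12: ids {5, 8} → MIN(m.year)=1991
  13: ids {3} → MIN(m.year)=1978
  15: ids {1, 2, 7} → MIN(m.year)=1986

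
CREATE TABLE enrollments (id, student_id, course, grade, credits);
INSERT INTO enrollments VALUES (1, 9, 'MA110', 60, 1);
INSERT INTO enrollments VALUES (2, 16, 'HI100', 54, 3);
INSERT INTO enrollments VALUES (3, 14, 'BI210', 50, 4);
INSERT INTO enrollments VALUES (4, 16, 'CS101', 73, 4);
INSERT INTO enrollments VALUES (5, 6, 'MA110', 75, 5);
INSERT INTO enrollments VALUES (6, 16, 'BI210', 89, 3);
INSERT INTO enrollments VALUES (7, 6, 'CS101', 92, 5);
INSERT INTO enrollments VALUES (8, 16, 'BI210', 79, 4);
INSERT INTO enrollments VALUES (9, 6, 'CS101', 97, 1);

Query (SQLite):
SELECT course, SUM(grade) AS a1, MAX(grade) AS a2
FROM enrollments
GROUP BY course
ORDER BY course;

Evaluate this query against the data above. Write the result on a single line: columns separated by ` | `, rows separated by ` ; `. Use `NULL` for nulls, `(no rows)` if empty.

BI210 | 218 | 89 ; CS101 | 262 | 97 ; HI100 | 54 | 54 ; MA110 | 135 | 75

Group enrollments by course.
Per group compute: SUM(grade), MAX(grade).
  BI210: ids {3, 6, 8} → SUM(grade)=218, MAX(grade)=89
  CS101: ids {4, 7, 9} → SUM(grade)=262, MAX(grade)=97
  HI100: ids {2} → SUM(grade)=54, MAX(grade)=54
  MA110: ids {1, 5} → SUM(grade)=135, MAX(grade)=75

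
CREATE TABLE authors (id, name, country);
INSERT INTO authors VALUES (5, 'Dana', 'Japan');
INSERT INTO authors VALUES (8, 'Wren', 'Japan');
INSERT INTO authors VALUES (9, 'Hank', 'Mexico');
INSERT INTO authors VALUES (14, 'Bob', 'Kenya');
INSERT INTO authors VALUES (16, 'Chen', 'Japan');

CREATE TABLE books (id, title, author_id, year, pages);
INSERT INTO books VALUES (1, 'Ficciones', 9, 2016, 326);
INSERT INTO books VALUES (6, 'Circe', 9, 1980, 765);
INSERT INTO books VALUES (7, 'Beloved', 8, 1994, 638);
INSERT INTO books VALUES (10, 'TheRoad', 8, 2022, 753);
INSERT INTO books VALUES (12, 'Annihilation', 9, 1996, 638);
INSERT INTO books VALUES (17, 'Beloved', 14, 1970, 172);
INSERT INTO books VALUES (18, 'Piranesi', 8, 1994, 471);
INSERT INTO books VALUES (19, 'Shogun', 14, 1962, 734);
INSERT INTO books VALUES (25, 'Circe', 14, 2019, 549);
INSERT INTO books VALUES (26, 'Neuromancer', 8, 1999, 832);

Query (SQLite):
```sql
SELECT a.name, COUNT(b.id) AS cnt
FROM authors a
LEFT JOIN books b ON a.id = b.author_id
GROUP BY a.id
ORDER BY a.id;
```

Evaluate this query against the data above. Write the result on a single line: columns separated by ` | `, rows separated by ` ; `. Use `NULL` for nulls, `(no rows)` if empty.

Dana | 0 ; Wren | 4 ; Hank | 3 ; Bob | 3 ; Chen | 0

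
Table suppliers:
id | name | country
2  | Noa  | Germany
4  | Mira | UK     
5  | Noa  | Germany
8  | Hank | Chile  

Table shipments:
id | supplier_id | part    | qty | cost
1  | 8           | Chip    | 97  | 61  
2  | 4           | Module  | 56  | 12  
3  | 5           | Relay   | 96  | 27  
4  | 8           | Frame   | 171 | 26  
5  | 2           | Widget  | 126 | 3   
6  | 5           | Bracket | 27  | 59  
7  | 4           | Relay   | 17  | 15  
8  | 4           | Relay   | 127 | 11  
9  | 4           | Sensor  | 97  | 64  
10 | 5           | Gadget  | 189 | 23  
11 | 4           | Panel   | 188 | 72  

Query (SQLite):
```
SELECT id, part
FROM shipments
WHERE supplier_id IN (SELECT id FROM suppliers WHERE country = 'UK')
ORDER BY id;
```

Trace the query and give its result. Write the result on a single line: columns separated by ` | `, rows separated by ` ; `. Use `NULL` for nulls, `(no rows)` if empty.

Inner query: suppliers.id where country = 'UK'.
Outer: keep shipments rows whose supplier_id is in that set.
Inner query → {4}

2 | Module ; 7 | Relay ; 8 | Relay ; 9 | Sensor ; 11 | Panel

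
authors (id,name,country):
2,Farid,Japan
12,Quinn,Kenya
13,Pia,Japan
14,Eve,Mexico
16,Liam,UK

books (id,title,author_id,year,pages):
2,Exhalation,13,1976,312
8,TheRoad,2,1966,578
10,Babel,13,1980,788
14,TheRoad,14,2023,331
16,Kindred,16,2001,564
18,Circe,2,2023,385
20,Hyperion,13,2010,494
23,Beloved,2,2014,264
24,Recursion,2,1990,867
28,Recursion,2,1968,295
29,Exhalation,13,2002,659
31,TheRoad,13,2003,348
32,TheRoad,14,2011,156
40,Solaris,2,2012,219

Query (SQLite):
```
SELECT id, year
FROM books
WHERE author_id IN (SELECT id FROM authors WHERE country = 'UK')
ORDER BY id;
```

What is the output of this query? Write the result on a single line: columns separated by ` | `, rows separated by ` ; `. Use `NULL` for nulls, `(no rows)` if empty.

16 | 2001

Inner query: authors.id where country = 'UK'.
Outer: keep books rows whose author_id is in that set.
Inner query → {16}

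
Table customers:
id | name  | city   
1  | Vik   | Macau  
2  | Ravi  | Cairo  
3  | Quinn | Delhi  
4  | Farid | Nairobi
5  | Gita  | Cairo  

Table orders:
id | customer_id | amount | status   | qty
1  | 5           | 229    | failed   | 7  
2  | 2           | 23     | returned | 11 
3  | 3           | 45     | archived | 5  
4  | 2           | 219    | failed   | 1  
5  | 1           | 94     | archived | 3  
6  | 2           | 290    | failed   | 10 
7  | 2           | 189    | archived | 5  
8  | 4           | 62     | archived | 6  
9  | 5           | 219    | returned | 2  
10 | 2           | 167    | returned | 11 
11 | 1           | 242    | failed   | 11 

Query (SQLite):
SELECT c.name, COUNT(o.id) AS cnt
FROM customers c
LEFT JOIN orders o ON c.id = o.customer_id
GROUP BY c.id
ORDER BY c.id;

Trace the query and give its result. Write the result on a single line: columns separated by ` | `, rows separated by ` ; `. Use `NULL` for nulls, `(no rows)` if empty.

Vik | 2 ; Ravi | 5 ; Quinn | 1 ; Farid | 1 ; Gita | 2

LEFT JOIN keeps every customers row; unmatched ones get NULL for orders columns.
Group by customers.id and compute COUNT(o.id). COUNT(col) of an all-NULL group is 0.
  1: ids {5, 11} → COUNT(o.id)=2
  2: ids {2, 4, 6, 7, 10} → COUNT(o.id)=5
  3: ids {3} → COUNT(o.id)=1
  4: ids {8} → COUNT(o.id)=1
  5: ids {1, 9} → COUNT(o.id)=2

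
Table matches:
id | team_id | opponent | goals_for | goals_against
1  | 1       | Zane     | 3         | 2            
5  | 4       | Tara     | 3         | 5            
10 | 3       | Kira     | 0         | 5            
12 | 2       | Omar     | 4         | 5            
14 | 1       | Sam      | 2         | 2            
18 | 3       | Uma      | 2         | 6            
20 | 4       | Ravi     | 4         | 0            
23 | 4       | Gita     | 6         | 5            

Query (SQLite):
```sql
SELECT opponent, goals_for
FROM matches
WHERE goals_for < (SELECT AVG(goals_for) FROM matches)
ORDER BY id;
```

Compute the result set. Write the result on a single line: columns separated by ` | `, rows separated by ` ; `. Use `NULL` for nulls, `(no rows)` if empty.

Kira | 0 ; Sam | 2 ; Uma | 2

Scalar subquery: AVG(goals_for) over all matches rows = 3.0.
Keep rows where goals_for < that value.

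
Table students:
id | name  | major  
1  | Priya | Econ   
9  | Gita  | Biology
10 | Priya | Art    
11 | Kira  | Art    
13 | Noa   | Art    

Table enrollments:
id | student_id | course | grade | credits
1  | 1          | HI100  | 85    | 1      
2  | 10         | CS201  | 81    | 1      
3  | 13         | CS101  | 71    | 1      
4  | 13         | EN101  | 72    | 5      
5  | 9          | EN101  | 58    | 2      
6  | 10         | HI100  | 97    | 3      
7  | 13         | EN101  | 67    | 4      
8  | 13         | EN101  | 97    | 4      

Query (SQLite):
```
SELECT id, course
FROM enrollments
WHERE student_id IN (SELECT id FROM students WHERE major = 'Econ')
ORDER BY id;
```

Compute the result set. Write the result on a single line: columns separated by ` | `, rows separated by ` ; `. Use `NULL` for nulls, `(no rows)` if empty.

Inner query: students.id where major = 'Econ'.
Outer: keep enrollments rows whose student_id is in that set.
Inner query → {1}

1 | HI100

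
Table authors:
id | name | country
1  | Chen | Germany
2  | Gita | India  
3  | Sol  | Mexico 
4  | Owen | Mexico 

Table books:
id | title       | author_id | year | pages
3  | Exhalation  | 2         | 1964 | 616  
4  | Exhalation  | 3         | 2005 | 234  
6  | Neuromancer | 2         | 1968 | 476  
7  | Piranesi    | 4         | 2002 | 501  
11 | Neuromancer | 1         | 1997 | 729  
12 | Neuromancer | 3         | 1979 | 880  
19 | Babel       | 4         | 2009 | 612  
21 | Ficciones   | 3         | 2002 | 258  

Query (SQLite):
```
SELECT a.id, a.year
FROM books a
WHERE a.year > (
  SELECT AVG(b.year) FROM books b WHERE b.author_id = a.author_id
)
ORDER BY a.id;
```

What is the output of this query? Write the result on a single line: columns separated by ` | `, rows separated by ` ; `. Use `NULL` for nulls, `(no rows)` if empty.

4 | 2005 ; 6 | 1968 ; 19 | 2009 ; 21 | 2002

For each books row a, compute AVG(year) over rows sharing a.author_id.
Keep row a if a.year > that per-group AVG.
  author_id=1: AVG(year) = 1997.0
  author_id=2: AVG(year) = 1966.0
  author_id=3: AVG(year) = 1995.333333
  author_id=4: AVG(year) = 2005.5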